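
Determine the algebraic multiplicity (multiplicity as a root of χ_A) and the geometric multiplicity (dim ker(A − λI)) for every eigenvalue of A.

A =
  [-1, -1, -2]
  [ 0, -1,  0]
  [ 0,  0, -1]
λ = -1: alg = 3, geom = 2

Step 1 — factor the characteristic polynomial to read off the algebraic multiplicities:
  χ_A(x) = (x + 1)^3

Step 2 — compute geometric multiplicities via the rank-nullity identity g(λ) = n − rank(A − λI):
  rank(A − (-1)·I) = 1, so dim ker(A − (-1)·I) = n − 1 = 2

Summary:
  λ = -1: algebraic multiplicity = 3, geometric multiplicity = 2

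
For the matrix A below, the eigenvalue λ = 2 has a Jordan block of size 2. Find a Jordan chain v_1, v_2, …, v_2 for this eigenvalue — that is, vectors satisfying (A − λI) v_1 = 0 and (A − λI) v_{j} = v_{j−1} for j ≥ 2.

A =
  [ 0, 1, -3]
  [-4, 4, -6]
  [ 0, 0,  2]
A Jordan chain for λ = 2 of length 2:
v_1 = (-2, -4, 0)ᵀ
v_2 = (1, 0, 0)ᵀ

Let N = A − (2)·I. We want v_2 with N^2 v_2 = 0 but N^1 v_2 ≠ 0; then v_{j-1} := N · v_j for j = 2, …, 2.

Pick v_2 = (1, 0, 0)ᵀ.
Then v_1 = N · v_2 = (-2, -4, 0)ᵀ.

Sanity check: (A − (2)·I) v_1 = (0, 0, 0)ᵀ = 0. ✓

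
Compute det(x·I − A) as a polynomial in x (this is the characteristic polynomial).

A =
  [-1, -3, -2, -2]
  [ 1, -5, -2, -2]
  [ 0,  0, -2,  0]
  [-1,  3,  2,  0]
x^4 + 8*x^3 + 24*x^2 + 32*x + 16

Expanding det(x·I − A) (e.g. by cofactor expansion or by noting that A is similar to its Jordan form J, which has the same characteristic polynomial as A) gives
  χ_A(x) = x^4 + 8*x^3 + 24*x^2 + 32*x + 16
which factors as (x + 2)^4. The eigenvalues (with algebraic multiplicities) are λ = -2 with multiplicity 4.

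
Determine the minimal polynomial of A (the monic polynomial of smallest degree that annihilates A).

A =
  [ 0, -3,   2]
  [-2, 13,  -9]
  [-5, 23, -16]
x^3 + 3*x^2 + 3*x + 1

The characteristic polynomial is χ_A(x) = (x + 1)^3, so the eigenvalues are known. The minimal polynomial is
  m_A(x) = Π_λ (x − λ)^{k_λ}
where k_λ is the size of the *largest* Jordan block for λ (equivalently, the smallest k with (A − λI)^k v = 0 for every generalised eigenvector v of λ).

  λ = -1: largest Jordan block has size 3, contributing (x + 1)^3

So m_A(x) = (x + 1)^3 = x^3 + 3*x^2 + 3*x + 1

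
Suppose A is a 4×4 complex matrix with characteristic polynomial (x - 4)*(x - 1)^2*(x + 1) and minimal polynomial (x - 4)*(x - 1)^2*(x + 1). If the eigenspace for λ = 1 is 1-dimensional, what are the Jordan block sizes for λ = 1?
Block sizes for λ = 1: [2]

Step 1 — from the characteristic polynomial, algebraic multiplicity of λ = 1 is 2. From dim ker(A − (1)·I) = 1, there are exactly 1 Jordan blocks for λ = 1.
Step 2 — from the minimal polynomial, the factor (x − 1)^2 tells us the largest block for λ = 1 has size 2.
Step 3 — with total size 2, 1 blocks, and largest block 2, the block sizes (in nonincreasing order) are [2].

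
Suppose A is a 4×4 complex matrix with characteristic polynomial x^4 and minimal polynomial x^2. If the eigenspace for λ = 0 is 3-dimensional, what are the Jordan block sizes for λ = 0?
Block sizes for λ = 0: [2, 1, 1]

Step 1 — from the characteristic polynomial, algebraic multiplicity of λ = 0 is 4. From dim ker(A − (0)·I) = 3, there are exactly 3 Jordan blocks for λ = 0.
Step 2 — from the minimal polynomial, the factor (x − 0)^2 tells us the largest block for λ = 0 has size 2.
Step 3 — with total size 4, 3 blocks, and largest block 2, the block sizes (in nonincreasing order) are [2, 1, 1].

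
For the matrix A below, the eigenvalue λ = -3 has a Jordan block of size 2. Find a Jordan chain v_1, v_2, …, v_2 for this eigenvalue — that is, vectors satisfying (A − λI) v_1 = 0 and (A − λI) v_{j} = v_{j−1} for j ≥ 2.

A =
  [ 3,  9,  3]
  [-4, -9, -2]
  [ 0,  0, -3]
A Jordan chain for λ = -3 of length 2:
v_1 = (6, -4, 0)ᵀ
v_2 = (1, 0, 0)ᵀ

Let N = A − (-3)·I. We want v_2 with N^2 v_2 = 0 but N^1 v_2 ≠ 0; then v_{j-1} := N · v_j for j = 2, …, 2.

Pick v_2 = (1, 0, 0)ᵀ.
Then v_1 = N · v_2 = (6, -4, 0)ᵀ.

Sanity check: (A − (-3)·I) v_1 = (0, 0, 0)ᵀ = 0. ✓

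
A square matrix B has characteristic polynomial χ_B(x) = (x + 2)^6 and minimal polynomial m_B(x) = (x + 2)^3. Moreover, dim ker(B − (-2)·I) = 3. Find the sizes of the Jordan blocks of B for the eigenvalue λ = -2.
Block sizes for λ = -2: [3, 2, 1]

Step 1 — from the characteristic polynomial, algebraic multiplicity of λ = -2 is 6. From dim ker(B − (-2)·I) = 3, there are exactly 3 Jordan blocks for λ = -2.
Step 2 — from the minimal polynomial, the factor (x + 2)^3 tells us the largest block for λ = -2 has size 3.
Step 3 — with total size 6, 3 blocks, and largest block 3, the block sizes (in nonincreasing order) are [3, 2, 1].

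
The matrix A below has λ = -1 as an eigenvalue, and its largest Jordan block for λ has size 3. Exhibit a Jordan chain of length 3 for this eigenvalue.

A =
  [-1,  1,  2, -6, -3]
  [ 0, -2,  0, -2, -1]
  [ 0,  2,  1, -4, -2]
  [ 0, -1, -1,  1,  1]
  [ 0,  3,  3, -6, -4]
A Jordan chain for λ = -1 of length 3:
v_1 = (1, -1, 2, -1, 3)ᵀ
v_2 = (2, 0, 2, -1, 3)ᵀ
v_3 = (0, 0, 1, 0, 0)ᵀ

Let N = A − (-1)·I. We want v_3 with N^3 v_3 = 0 but N^2 v_3 ≠ 0; then v_{j-1} := N · v_j for j = 3, …, 2.

Pick v_3 = (0, 0, 1, 0, 0)ᵀ.
Then v_2 = N · v_3 = (2, 0, 2, -1, 3)ᵀ.
Then v_1 = N · v_2 = (1, -1, 2, -1, 3)ᵀ.

Sanity check: (A − (-1)·I) v_1 = (0, 0, 0, 0, 0)ᵀ = 0. ✓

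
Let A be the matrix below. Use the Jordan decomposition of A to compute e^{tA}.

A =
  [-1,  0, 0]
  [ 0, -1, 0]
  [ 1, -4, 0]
e^{tA} =
  [exp(-t), 0, 0]
  [0, exp(-t), 0]
  [1 - exp(-t), -4 + 4*exp(-t), 1]

Strategy: write A = P · J · P⁻¹ where J is a Jordan canonical form, so e^{tA} = P · e^{tJ} · P⁻¹, and e^{tJ} can be computed block-by-block.

A has Jordan form
J =
  [-1,  0, 0]
  [ 0, -1, 0]
  [ 0,  0, 0]
(up to reordering of blocks).

Per-block formulas:
  For a 1×1 block at λ = -1: exp(t · [-1]) = [e^(-1t)].
  For a 1×1 block at λ = 0: exp(t · [0]) = [e^(0t)].

After assembling e^{tJ} and conjugating by P, we get:

e^{tA} =
  [exp(-t), 0, 0]
  [0, exp(-t), 0]
  [1 - exp(-t), -4 + 4*exp(-t), 1]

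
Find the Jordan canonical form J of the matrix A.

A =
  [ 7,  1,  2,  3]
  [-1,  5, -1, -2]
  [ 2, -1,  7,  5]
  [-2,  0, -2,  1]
J_3(5) ⊕ J_1(5)

The characteristic polynomial is
  det(x·I − A) = x^4 - 20*x^3 + 150*x^2 - 500*x + 625 = (x - 5)^4

Eigenvalues and multiplicities (the geometric multiplicity of λ is n − rank(A − λI), which equals the number of Jordan blocks for λ):
  λ = 5: algebraic multiplicity = 4, geometric multiplicity = 2

Determining the block sizes for each eigenvalue:
  λ = 5: with am = 4 and gm = 2, the partition is not yet determined (e.g. several partitions of 4 into 2 parts exist). Let N = A − (5)·I. Computing rank(N^1) = 2, rank(N^2) = 1, rank(N^3) = 0; the number of blocks of size ≥ j is rank(N^{j−1}) − rank(N^j), giving [2, 1, 1]. So we have 1 block(s) of size 3, 1 block(s) of size 1 → block sizes [3, 1]

Assembling the blocks gives a Jordan form
J =
  [5, 1, 0, 0]
  [0, 5, 1, 0]
  [0, 0, 5, 0]
  [0, 0, 0, 5]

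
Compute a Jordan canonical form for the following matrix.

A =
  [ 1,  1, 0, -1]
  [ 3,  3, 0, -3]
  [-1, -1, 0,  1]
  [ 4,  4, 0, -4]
J_2(0) ⊕ J_1(0) ⊕ J_1(0)

The characteristic polynomial is
  det(x·I − A) = x^4

Eigenvalues and multiplicities (the geometric multiplicity of λ is n − rank(A − λI), which equals the number of Jordan blocks for λ):
  λ = 0: algebraic multiplicity = 4, geometric multiplicity = 3

Determining the block sizes for each eigenvalue:
  λ = 0: 3 blocks summing to 4 forces exactly one block of size 2 and the rest size 1 → block sizes [2, 1, 1]

Assembling the blocks gives a Jordan form
J =
  [0, 1, 0, 0]
  [0, 0, 0, 0]
  [0, 0, 0, 0]
  [0, 0, 0, 0]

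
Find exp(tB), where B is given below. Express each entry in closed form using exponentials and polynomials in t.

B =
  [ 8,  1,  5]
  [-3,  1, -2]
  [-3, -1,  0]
e^{tB} =
  [2*exp(5*t) - exp(2*t), t*exp(2*t), -t*exp(2*t) + 2*exp(5*t) - 2*exp(2*t)]
  [-exp(5*t) + exp(2*t), -t*exp(2*t) + exp(2*t), t*exp(2*t) - exp(5*t) + exp(2*t)]
  [-exp(5*t) + exp(2*t), -t*exp(2*t), t*exp(2*t) - exp(5*t) + 2*exp(2*t)]

Strategy: write B = P · J · P⁻¹ where J is a Jordan canonical form, so e^{tB} = P · e^{tJ} · P⁻¹, and e^{tJ} can be computed block-by-block.

B has Jordan form
J =
  [2, 1, 0]
  [0, 2, 0]
  [0, 0, 5]
(up to reordering of blocks).

Per-block formulas:
  For a 2×2 Jordan block J_2(2): exp(t · J_2(2)) = e^(2t)·(I + t·N), where N is the 2×2 nilpotent shift.
  For a 1×1 block at λ = 5: exp(t · [5]) = [e^(5t)].

After assembling e^{tJ} and conjugating by P, we get:

e^{tB} =
  [2*exp(5*t) - exp(2*t), t*exp(2*t), -t*exp(2*t) + 2*exp(5*t) - 2*exp(2*t)]
  [-exp(5*t) + exp(2*t), -t*exp(2*t) + exp(2*t), t*exp(2*t) - exp(5*t) + exp(2*t)]
  [-exp(5*t) + exp(2*t), -t*exp(2*t), t*exp(2*t) - exp(5*t) + 2*exp(2*t)]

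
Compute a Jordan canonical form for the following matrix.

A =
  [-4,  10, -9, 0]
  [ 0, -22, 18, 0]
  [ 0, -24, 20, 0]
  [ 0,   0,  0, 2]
J_2(-4) ⊕ J_1(2) ⊕ J_1(2)

The characteristic polynomial is
  det(x·I − A) = x^4 + 4*x^3 - 12*x^2 - 32*x + 64 = (x - 2)^2*(x + 4)^2

Eigenvalues and multiplicities (the geometric multiplicity of λ is n − rank(A − λI), which equals the number of Jordan blocks for λ):
  λ = -4: algebraic multiplicity = 2, geometric multiplicity = 1
  λ = 2: algebraic multiplicity = 2, geometric multiplicity = 2

Determining the block sizes for each eigenvalue:
  λ = -4: one block (gm = 1), so the single block has size am = 2 → block sizes [2]
  λ = 2: gm = am = 2, so every block has size 1 → block sizes [1, 1]

Assembling the blocks gives a Jordan form
J =
  [-4,  1, 0, 0]
  [ 0, -4, 0, 0]
  [ 0,  0, 2, 0]
  [ 0,  0, 0, 2]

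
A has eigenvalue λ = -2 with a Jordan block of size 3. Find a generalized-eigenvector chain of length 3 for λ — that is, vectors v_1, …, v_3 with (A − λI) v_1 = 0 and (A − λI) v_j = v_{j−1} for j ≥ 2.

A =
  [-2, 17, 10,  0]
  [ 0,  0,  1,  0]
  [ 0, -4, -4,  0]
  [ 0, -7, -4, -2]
A Jordan chain for λ = -2 of length 3:
v_1 = (-6, 0, 0, 2)ᵀ
v_2 = (17, 2, -4, -7)ᵀ
v_3 = (0, 1, 0, 0)ᵀ

Let N = A − (-2)·I. We want v_3 with N^3 v_3 = 0 but N^2 v_3 ≠ 0; then v_{j-1} := N · v_j for j = 3, …, 2.

Pick v_3 = (0, 1, 0, 0)ᵀ.
Then v_2 = N · v_3 = (17, 2, -4, -7)ᵀ.
Then v_1 = N · v_2 = (-6, 0, 0, 2)ᵀ.

Sanity check: (A − (-2)·I) v_1 = (0, 0, 0, 0)ᵀ = 0. ✓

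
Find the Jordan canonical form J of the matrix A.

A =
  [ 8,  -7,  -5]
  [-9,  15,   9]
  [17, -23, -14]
J_3(3)

The characteristic polynomial is
  det(x·I − A) = x^3 - 9*x^2 + 27*x - 27 = (x - 3)^3

Eigenvalues and multiplicities (the geometric multiplicity of λ is n − rank(A − λI), which equals the number of Jordan blocks for λ):
  λ = 3: algebraic multiplicity = 3, geometric multiplicity = 1

Determining the block sizes for each eigenvalue:
  λ = 3: one block (gm = 1), so the single block has size am = 3 → block sizes [3]

Assembling the blocks gives a Jordan form
J =
  [3, 1, 0]
  [0, 3, 1]
  [0, 0, 3]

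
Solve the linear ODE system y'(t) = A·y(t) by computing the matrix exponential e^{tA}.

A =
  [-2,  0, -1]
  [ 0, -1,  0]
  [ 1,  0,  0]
e^{tA} =
  [-t*exp(-t) + exp(-t), 0, -t*exp(-t)]
  [0, exp(-t), 0]
  [t*exp(-t), 0, t*exp(-t) + exp(-t)]

Strategy: write A = P · J · P⁻¹ where J is a Jordan canonical form, so e^{tA} = P · e^{tJ} · P⁻¹, and e^{tJ} can be computed block-by-block.

A has Jordan form
J =
  [-1,  1,  0]
  [ 0, -1,  0]
  [ 0,  0, -1]
(up to reordering of blocks).

Per-block formulas:
  For a 1×1 block at λ = -1: exp(t · [-1]) = [e^(-1t)].
  For a 2×2 Jordan block J_2(-1): exp(t · J_2(-1)) = e^(-1t)·(I + t·N), where N is the 2×2 nilpotent shift.

After assembling e^{tJ} and conjugating by P, we get:

e^{tA} =
  [-t*exp(-t) + exp(-t), 0, -t*exp(-t)]
  [0, exp(-t), 0]
  [t*exp(-t), 0, t*exp(-t) + exp(-t)]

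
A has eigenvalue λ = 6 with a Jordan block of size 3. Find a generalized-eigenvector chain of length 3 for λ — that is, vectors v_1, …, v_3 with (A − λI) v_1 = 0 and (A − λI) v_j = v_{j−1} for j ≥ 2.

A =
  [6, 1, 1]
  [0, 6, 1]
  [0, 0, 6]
A Jordan chain for λ = 6 of length 3:
v_1 = (1, 0, 0)ᵀ
v_2 = (1, 1, 0)ᵀ
v_3 = (0, 0, 1)ᵀ

Let N = A − (6)·I. We want v_3 with N^3 v_3 = 0 but N^2 v_3 ≠ 0; then v_{j-1} := N · v_j for j = 3, …, 2.

Pick v_3 = (0, 0, 1)ᵀ.
Then v_2 = N · v_3 = (1, 1, 0)ᵀ.
Then v_1 = N · v_2 = (1, 0, 0)ᵀ.

Sanity check: (A − (6)·I) v_1 = (0, 0, 0)ᵀ = 0. ✓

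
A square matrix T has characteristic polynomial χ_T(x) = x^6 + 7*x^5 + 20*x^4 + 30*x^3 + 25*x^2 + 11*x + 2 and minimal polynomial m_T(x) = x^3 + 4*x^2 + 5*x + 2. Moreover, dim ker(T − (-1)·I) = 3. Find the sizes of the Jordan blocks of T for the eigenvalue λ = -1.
Block sizes for λ = -1: [2, 2, 1]

Step 1 — from the characteristic polynomial, algebraic multiplicity of λ = -1 is 5. From dim ker(T − (-1)·I) = 3, there are exactly 3 Jordan blocks for λ = -1.
Step 2 — from the minimal polynomial, the factor (x + 1)^2 tells us the largest block for λ = -1 has size 2.
Step 3 — with total size 5, 3 blocks, and largest block 2, the block sizes (in nonincreasing order) are [2, 2, 1].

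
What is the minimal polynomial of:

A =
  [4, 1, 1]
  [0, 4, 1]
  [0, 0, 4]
x^3 - 12*x^2 + 48*x - 64

The characteristic polynomial is χ_A(x) = (x - 4)^3, so the eigenvalues are known. The minimal polynomial is
  m_A(x) = Π_λ (x − λ)^{k_λ}
where k_λ is the size of the *largest* Jordan block for λ (equivalently, the smallest k with (A − λI)^k v = 0 for every generalised eigenvector v of λ).

  λ = 4: largest Jordan block has size 3, contributing (x − 4)^3

So m_A(x) = (x - 4)^3 = x^3 - 12*x^2 + 48*x - 64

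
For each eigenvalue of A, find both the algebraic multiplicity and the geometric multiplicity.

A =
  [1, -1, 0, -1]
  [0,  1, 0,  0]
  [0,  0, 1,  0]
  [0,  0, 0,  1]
λ = 1: alg = 4, geom = 3

Step 1 — factor the characteristic polynomial to read off the algebraic multiplicities:
  χ_A(x) = (x - 1)^4

Step 2 — compute geometric multiplicities via the rank-nullity identity g(λ) = n − rank(A − λI):
  rank(A − (1)·I) = 1, so dim ker(A − (1)·I) = n − 1 = 3

Summary:
  λ = 1: algebraic multiplicity = 4, geometric multiplicity = 3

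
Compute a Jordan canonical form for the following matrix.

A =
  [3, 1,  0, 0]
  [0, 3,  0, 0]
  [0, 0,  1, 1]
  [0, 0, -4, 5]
J_2(3) ⊕ J_2(3)

The characteristic polynomial is
  det(x·I − A) = x^4 - 12*x^3 + 54*x^2 - 108*x + 81 = (x - 3)^4

Eigenvalues and multiplicities (the geometric multiplicity of λ is n − rank(A − λI), which equals the number of Jordan blocks for λ):
  λ = 3: algebraic multiplicity = 4, geometric multiplicity = 2

Determining the block sizes for each eigenvalue:
  λ = 3: with am = 4 and gm = 2, the partition is not yet determined (e.g. several partitions of 4 into 2 parts exist). Let N = A − (3)·I. Computing rank(N^1) = 2, rank(N^2) = 0; the number of blocks of size ≥ j is rank(N^{j−1}) − rank(N^j), giving [2, 2]. So we have 2 block(s) of size 2 → block sizes [2, 2]

Assembling the blocks gives a Jordan form
J =
  [3, 1, 0, 0]
  [0, 3, 0, 0]
  [0, 0, 3, 1]
  [0, 0, 0, 3]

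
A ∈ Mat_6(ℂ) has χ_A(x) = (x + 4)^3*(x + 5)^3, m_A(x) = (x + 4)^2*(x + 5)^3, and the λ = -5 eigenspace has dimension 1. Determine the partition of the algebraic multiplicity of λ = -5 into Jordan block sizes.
Block sizes for λ = -5: [3]

Step 1 — from the characteristic polynomial, algebraic multiplicity of λ = -5 is 3. From dim ker(A − (-5)·I) = 1, there are exactly 1 Jordan blocks for λ = -5.
Step 2 — from the minimal polynomial, the factor (x + 5)^3 tells us the largest block for λ = -5 has size 3.
Step 3 — with total size 3, 1 blocks, and largest block 3, the block sizes (in nonincreasing order) are [3].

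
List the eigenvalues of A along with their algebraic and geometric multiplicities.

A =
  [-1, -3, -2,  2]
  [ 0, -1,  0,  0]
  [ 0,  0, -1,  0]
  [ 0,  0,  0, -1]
λ = -1: alg = 4, geom = 3

Step 1 — factor the characteristic polynomial to read off the algebraic multiplicities:
  χ_A(x) = (x + 1)^4

Step 2 — compute geometric multiplicities via the rank-nullity identity g(λ) = n − rank(A − λI):
  rank(A − (-1)·I) = 1, so dim ker(A − (-1)·I) = n − 1 = 3

Summary:
  λ = -1: algebraic multiplicity = 4, geometric multiplicity = 3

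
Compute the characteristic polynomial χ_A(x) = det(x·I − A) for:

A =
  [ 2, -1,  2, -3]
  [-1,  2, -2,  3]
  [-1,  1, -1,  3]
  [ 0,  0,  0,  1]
x^4 - 4*x^3 + 6*x^2 - 4*x + 1

Expanding det(x·I − A) (e.g. by cofactor expansion or by noting that A is similar to its Jordan form J, which has the same characteristic polynomial as A) gives
  χ_A(x) = x^4 - 4*x^3 + 6*x^2 - 4*x + 1
which factors as (x - 1)^4. The eigenvalues (with algebraic multiplicities) are λ = 1 with multiplicity 4.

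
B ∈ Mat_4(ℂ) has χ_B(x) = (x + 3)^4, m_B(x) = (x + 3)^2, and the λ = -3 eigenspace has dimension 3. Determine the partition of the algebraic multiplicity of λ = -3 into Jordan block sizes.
Block sizes for λ = -3: [2, 1, 1]

Step 1 — from the characteristic polynomial, algebraic multiplicity of λ = -3 is 4. From dim ker(B − (-3)·I) = 3, there are exactly 3 Jordan blocks for λ = -3.
Step 2 — from the minimal polynomial, the factor (x + 3)^2 tells us the largest block for λ = -3 has size 2.
Step 3 — with total size 4, 3 blocks, and largest block 2, the block sizes (in nonincreasing order) are [2, 1, 1].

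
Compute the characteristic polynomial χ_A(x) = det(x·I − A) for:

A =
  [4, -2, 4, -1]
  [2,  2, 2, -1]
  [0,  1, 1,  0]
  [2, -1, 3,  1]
x^4 - 8*x^3 + 24*x^2 - 32*x + 16

Expanding det(x·I − A) (e.g. by cofactor expansion or by noting that A is similar to its Jordan form J, which has the same characteristic polynomial as A) gives
  χ_A(x) = x^4 - 8*x^3 + 24*x^2 - 32*x + 16
which factors as (x - 2)^4. The eigenvalues (with algebraic multiplicities) are λ = 2 with multiplicity 4.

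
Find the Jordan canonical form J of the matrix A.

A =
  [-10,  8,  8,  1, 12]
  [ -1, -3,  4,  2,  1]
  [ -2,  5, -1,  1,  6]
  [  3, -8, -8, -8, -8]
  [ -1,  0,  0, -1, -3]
J_3(-5) ⊕ J_2(-5)

The characteristic polynomial is
  det(x·I − A) = x^5 + 25*x^4 + 250*x^3 + 1250*x^2 + 3125*x + 3125 = (x + 5)^5

Eigenvalues and multiplicities (the geometric multiplicity of λ is n − rank(A − λI), which equals the number of Jordan blocks for λ):
  λ = -5: algebraic multiplicity = 5, geometric multiplicity = 2

Determining the block sizes for each eigenvalue:
  λ = -5: with am = 5 and gm = 2, the partition is not yet determined (e.g. several partitions of 5 into 2 parts exist). Let N = A − (-5)·I. Computing rank(N^1) = 3, rank(N^2) = 1, rank(N^3) = 0; the number of blocks of size ≥ j is rank(N^{j−1}) − rank(N^j), giving [2, 2, 1]. So we have 1 block(s) of size 3, 1 block(s) of size 2 → block sizes [3, 2]

Assembling the blocks gives a Jordan form
J =
  [-5,  1,  0,  0,  0]
  [ 0, -5,  1,  0,  0]
  [ 0,  0, -5,  0,  0]
  [ 0,  0,  0, -5,  1]
  [ 0,  0,  0,  0, -5]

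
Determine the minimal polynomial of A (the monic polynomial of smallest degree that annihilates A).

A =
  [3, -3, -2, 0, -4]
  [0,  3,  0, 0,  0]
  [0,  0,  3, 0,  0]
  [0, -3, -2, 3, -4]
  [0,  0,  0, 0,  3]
x^2 - 6*x + 9

The characteristic polynomial is χ_A(x) = (x - 3)^5, so the eigenvalues are known. The minimal polynomial is
  m_A(x) = Π_λ (x − λ)^{k_λ}
where k_λ is the size of the *largest* Jordan block for λ (equivalently, the smallest k with (A − λI)^k v = 0 for every generalised eigenvector v of λ).

  λ = 3: largest Jordan block has size 2, contributing (x − 3)^2

So m_A(x) = (x - 3)^2 = x^2 - 6*x + 9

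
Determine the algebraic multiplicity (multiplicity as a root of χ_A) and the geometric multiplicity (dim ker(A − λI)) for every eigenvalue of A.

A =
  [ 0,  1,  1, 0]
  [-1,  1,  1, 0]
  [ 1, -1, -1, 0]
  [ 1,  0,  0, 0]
λ = 0: alg = 4, geom = 2

Step 1 — factor the characteristic polynomial to read off the algebraic multiplicities:
  χ_A(x) = x^4

Step 2 — compute geometric multiplicities via the rank-nullity identity g(λ) = n − rank(A − λI):
  rank(A − (0)·I) = 2, so dim ker(A − (0)·I) = n − 2 = 2

Summary:
  λ = 0: algebraic multiplicity = 4, geometric multiplicity = 2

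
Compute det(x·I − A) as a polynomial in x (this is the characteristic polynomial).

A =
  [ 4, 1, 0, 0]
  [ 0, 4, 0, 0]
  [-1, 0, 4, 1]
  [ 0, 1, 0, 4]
x^4 - 16*x^3 + 96*x^2 - 256*x + 256

Expanding det(x·I − A) (e.g. by cofactor expansion or by noting that A is similar to its Jordan form J, which has the same characteristic polynomial as A) gives
  χ_A(x) = x^4 - 16*x^3 + 96*x^2 - 256*x + 256
which factors as (x - 4)^4. The eigenvalues (with algebraic multiplicities) are λ = 4 with multiplicity 4.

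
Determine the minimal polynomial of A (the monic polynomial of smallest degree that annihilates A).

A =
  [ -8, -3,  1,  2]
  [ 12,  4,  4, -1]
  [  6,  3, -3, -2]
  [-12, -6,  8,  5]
x^3 - 3*x + 2

The characteristic polynomial is χ_A(x) = (x - 1)^2*(x + 2)^2, so the eigenvalues are known. The minimal polynomial is
  m_A(x) = Π_λ (x − λ)^{k_λ}
where k_λ is the size of the *largest* Jordan block for λ (equivalently, the smallest k with (A − λI)^k v = 0 for every generalised eigenvector v of λ).

  λ = -2: largest Jordan block has size 1, contributing (x + 2)
  λ = 1: largest Jordan block has size 2, contributing (x − 1)^2

So m_A(x) = (x - 1)^2*(x + 2) = x^3 - 3*x + 2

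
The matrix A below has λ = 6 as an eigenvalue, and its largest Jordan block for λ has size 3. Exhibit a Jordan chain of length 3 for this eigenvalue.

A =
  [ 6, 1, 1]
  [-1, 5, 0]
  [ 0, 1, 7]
A Jordan chain for λ = 6 of length 3:
v_1 = (-1, 1, -1)ᵀ
v_2 = (0, -1, 0)ᵀ
v_3 = (1, 0, 0)ᵀ

Let N = A − (6)·I. We want v_3 with N^3 v_3 = 0 but N^2 v_3 ≠ 0; then v_{j-1} := N · v_j for j = 3, …, 2.

Pick v_3 = (1, 0, 0)ᵀ.
Then v_2 = N · v_3 = (0, -1, 0)ᵀ.
Then v_1 = N · v_2 = (-1, 1, -1)ᵀ.

Sanity check: (A − (6)·I) v_1 = (0, 0, 0)ᵀ = 0. ✓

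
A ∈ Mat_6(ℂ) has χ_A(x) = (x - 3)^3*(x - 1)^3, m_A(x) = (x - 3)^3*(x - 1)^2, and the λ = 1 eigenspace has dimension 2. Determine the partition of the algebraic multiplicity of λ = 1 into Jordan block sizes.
Block sizes for λ = 1: [2, 1]

Step 1 — from the characteristic polynomial, algebraic multiplicity of λ = 1 is 3. From dim ker(A − (1)·I) = 2, there are exactly 2 Jordan blocks for λ = 1.
Step 2 — from the minimal polynomial, the factor (x − 1)^2 tells us the largest block for λ = 1 has size 2.
Step 3 — with total size 3, 2 blocks, and largest block 2, the block sizes (in nonincreasing order) are [2, 1].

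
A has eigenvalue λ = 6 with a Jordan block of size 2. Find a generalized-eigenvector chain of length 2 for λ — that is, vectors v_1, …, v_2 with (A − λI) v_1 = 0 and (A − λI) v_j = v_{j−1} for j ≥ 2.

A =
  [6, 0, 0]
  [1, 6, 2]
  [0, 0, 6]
A Jordan chain for λ = 6 of length 2:
v_1 = (0, 1, 0)ᵀ
v_2 = (1, 0, 0)ᵀ

Let N = A − (6)·I. We want v_2 with N^2 v_2 = 0 but N^1 v_2 ≠ 0; then v_{j-1} := N · v_j for j = 2, …, 2.

Pick v_2 = (1, 0, 0)ᵀ.
Then v_1 = N · v_2 = (0, 1, 0)ᵀ.

Sanity check: (A − (6)·I) v_1 = (0, 0, 0)ᵀ = 0. ✓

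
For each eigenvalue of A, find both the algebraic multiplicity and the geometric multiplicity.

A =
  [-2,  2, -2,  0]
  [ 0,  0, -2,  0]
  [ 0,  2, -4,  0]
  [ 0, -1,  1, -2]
λ = -2: alg = 4, geom = 3

Step 1 — factor the characteristic polynomial to read off the algebraic multiplicities:
  χ_A(x) = (x + 2)^4

Step 2 — compute geometric multiplicities via the rank-nullity identity g(λ) = n − rank(A − λI):
  rank(A − (-2)·I) = 1, so dim ker(A − (-2)·I) = n − 1 = 3

Summary:
  λ = -2: algebraic multiplicity = 4, geometric multiplicity = 3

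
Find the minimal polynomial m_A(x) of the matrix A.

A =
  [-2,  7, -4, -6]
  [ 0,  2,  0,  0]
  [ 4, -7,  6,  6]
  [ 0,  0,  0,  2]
x^2 - 4*x + 4

The characteristic polynomial is χ_A(x) = (x - 2)^4, so the eigenvalues are known. The minimal polynomial is
  m_A(x) = Π_λ (x − λ)^{k_λ}
where k_λ is the size of the *largest* Jordan block for λ (equivalently, the smallest k with (A − λI)^k v = 0 for every generalised eigenvector v of λ).

  λ = 2: largest Jordan block has size 2, contributing (x − 2)^2

So m_A(x) = (x - 2)^2 = x^2 - 4*x + 4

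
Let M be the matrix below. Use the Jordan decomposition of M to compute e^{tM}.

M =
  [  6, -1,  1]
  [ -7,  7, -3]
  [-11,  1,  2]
e^{tM} =
  [-3*t^2*exp(5*t)/2 + t*exp(5*t) + exp(5*t), -t^2*exp(5*t) - t*exp(5*t), t^2*exp(5*t)/2 + t*exp(5*t)]
  [6*t^2*exp(5*t) - 7*t*exp(5*t), 4*t^2*exp(5*t) + 2*t*exp(5*t) + exp(5*t), -2*t^2*exp(5*t) - 3*t*exp(5*t)]
  [15*t^2*exp(5*t)/2 - 11*t*exp(5*t), 5*t^2*exp(5*t) + t*exp(5*t), -5*t^2*exp(5*t)/2 - 3*t*exp(5*t) + exp(5*t)]

Strategy: write M = P · J · P⁻¹ where J is a Jordan canonical form, so e^{tM} = P · e^{tJ} · P⁻¹, and e^{tJ} can be computed block-by-block.

M has Jordan form
J =
  [5, 1, 0]
  [0, 5, 1]
  [0, 0, 5]
(up to reordering of blocks).

Per-block formulas:
  For a 3×3 Jordan block J_3(5): exp(t · J_3(5)) = e^(5t)·(I + t·N + (t^2/2)·N^2), where N is the 3×3 nilpotent shift.

After assembling e^{tJ} and conjugating by P, we get:

e^{tM} =
  [-3*t^2*exp(5*t)/2 + t*exp(5*t) + exp(5*t), -t^2*exp(5*t) - t*exp(5*t), t^2*exp(5*t)/2 + t*exp(5*t)]
  [6*t^2*exp(5*t) - 7*t*exp(5*t), 4*t^2*exp(5*t) + 2*t*exp(5*t) + exp(5*t), -2*t^2*exp(5*t) - 3*t*exp(5*t)]
  [15*t^2*exp(5*t)/2 - 11*t*exp(5*t), 5*t^2*exp(5*t) + t*exp(5*t), -5*t^2*exp(5*t)/2 - 3*t*exp(5*t) + exp(5*t)]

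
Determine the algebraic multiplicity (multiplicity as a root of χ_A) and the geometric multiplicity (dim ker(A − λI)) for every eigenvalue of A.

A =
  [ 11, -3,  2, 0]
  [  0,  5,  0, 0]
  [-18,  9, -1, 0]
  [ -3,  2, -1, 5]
λ = 5: alg = 4, geom = 2

Step 1 — factor the characteristic polynomial to read off the algebraic multiplicities:
  χ_A(x) = (x - 5)^4

Step 2 — compute geometric multiplicities via the rank-nullity identity g(λ) = n − rank(A − λI):
  rank(A − (5)·I) = 2, so dim ker(A − (5)·I) = n − 2 = 2

Summary:
  λ = 5: algebraic multiplicity = 4, geometric multiplicity = 2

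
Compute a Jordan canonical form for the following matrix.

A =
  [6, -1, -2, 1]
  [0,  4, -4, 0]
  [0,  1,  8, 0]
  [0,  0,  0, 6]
J_2(6) ⊕ J_2(6)

The characteristic polynomial is
  det(x·I − A) = x^4 - 24*x^3 + 216*x^2 - 864*x + 1296 = (x - 6)^4

Eigenvalues and multiplicities (the geometric multiplicity of λ is n − rank(A − λI), which equals the number of Jordan blocks for λ):
  λ = 6: algebraic multiplicity = 4, geometric multiplicity = 2

Determining the block sizes for each eigenvalue:
  λ = 6: with am = 4 and gm = 2, the partition is not yet determined (e.g. several partitions of 4 into 2 parts exist). Let N = A − (6)·I. Computing rank(N^1) = 2, rank(N^2) = 0; the number of blocks of size ≥ j is rank(N^{j−1}) − rank(N^j), giving [2, 2]. So we have 2 block(s) of size 2 → block sizes [2, 2]

Assembling the blocks gives a Jordan form
J =
  [6, 1, 0, 0]
  [0, 6, 0, 0]
  [0, 0, 6, 1]
  [0, 0, 0, 6]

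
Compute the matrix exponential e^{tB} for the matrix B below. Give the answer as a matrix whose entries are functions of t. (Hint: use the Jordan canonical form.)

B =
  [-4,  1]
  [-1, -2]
e^{tB} =
  [-t*exp(-3*t) + exp(-3*t), t*exp(-3*t)]
  [-t*exp(-3*t), t*exp(-3*t) + exp(-3*t)]

Strategy: write B = P · J · P⁻¹ where J is a Jordan canonical form, so e^{tB} = P · e^{tJ} · P⁻¹, and e^{tJ} can be computed block-by-block.

B has Jordan form
J =
  [-3,  1]
  [ 0, -3]
(up to reordering of blocks).

Per-block formulas:
  For a 2×2 Jordan block J_2(-3): exp(t · J_2(-3)) = e^(-3t)·(I + t·N), where N is the 2×2 nilpotent shift.

After assembling e^{tJ} and conjugating by P, we get:

e^{tB} =
  [-t*exp(-3*t) + exp(-3*t), t*exp(-3*t)]
  [-t*exp(-3*t), t*exp(-3*t) + exp(-3*t)]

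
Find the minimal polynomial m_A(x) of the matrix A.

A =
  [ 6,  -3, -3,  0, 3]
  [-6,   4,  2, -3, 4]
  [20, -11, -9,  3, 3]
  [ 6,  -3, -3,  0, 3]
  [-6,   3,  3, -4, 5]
x^4 - 6*x^3 + 12*x^2 - 8*x

The characteristic polynomial is χ_A(x) = x^2*(x - 2)^3, so the eigenvalues are known. The minimal polynomial is
  m_A(x) = Π_λ (x − λ)^{k_λ}
where k_λ is the size of the *largest* Jordan block for λ (equivalently, the smallest k with (A − λI)^k v = 0 for every generalised eigenvector v of λ).

  λ = 0: largest Jordan block has size 1, contributing (x − 0)
  λ = 2: largest Jordan block has size 3, contributing (x − 2)^3

So m_A(x) = x*(x - 2)^3 = x^4 - 6*x^3 + 12*x^2 - 8*x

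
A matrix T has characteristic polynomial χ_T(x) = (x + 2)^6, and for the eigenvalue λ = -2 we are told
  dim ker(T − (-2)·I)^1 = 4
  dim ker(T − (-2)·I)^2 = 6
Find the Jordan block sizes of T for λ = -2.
Block sizes for λ = -2: [2, 2, 1, 1]

From the dimensions of kernels of powers, the number of Jordan blocks of size at least j is d_j − d_{j−1} where d_j = dim ker(N^j) (with d_0 = 0). Computing the differences gives [4, 2].
The number of blocks of size exactly k is (#blocks of size ≥ k) − (#blocks of size ≥ k + 1), so the partition is: 2 block(s) of size 1, 2 block(s) of size 2.
In nonincreasing order the block sizes are [2, 2, 1, 1].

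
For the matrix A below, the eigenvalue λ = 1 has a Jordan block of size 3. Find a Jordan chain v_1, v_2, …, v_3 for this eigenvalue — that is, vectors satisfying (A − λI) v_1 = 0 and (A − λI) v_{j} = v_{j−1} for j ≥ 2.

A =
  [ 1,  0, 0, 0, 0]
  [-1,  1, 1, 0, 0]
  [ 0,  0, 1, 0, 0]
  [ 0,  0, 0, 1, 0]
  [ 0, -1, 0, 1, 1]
A Jordan chain for λ = 1 of length 3:
v_1 = (0, 0, 0, 0, 1)ᵀ
v_2 = (0, -1, 0, 0, 0)ᵀ
v_3 = (1, 0, 0, 0, 0)ᵀ

Let N = A − (1)·I. We want v_3 with N^3 v_3 = 0 but N^2 v_3 ≠ 0; then v_{j-1} := N · v_j for j = 3, …, 2.

Pick v_3 = (1, 0, 0, 0, 0)ᵀ.
Then v_2 = N · v_3 = (0, -1, 0, 0, 0)ᵀ.
Then v_1 = N · v_2 = (0, 0, 0, 0, 1)ᵀ.

Sanity check: (A − (1)·I) v_1 = (0, 0, 0, 0, 0)ᵀ = 0. ✓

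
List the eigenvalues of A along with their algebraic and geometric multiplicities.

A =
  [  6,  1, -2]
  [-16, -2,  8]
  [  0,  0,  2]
λ = 2: alg = 3, geom = 2

Step 1 — factor the characteristic polynomial to read off the algebraic multiplicities:
  χ_A(x) = (x - 2)^3

Step 2 — compute geometric multiplicities via the rank-nullity identity g(λ) = n − rank(A − λI):
  rank(A − (2)·I) = 1, so dim ker(A − (2)·I) = n − 1 = 2

Summary:
  λ = 2: algebraic multiplicity = 3, geometric multiplicity = 2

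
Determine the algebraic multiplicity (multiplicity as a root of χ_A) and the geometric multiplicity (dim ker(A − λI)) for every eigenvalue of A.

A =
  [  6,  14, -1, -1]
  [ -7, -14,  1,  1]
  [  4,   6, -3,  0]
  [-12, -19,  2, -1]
λ = -3: alg = 4, geom = 2

Step 1 — factor the characteristic polynomial to read off the algebraic multiplicities:
  χ_A(x) = (x + 3)^4

Step 2 — compute geometric multiplicities via the rank-nullity identity g(λ) = n − rank(A − λI):
  rank(A − (-3)·I) = 2, so dim ker(A − (-3)·I) = n − 2 = 2

Summary:
  λ = -3: algebraic multiplicity = 4, geometric multiplicity = 2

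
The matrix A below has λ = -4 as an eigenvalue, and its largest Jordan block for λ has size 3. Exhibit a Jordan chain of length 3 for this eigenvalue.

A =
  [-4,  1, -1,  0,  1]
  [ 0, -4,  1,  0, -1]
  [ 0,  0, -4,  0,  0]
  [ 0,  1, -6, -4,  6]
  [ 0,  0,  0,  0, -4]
A Jordan chain for λ = -4 of length 3:
v_1 = (1, 0, 0, 1, 0)ᵀ
v_2 = (-1, 1, 0, -6, 0)ᵀ
v_3 = (0, 0, 1, 0, 0)ᵀ

Let N = A − (-4)·I. We want v_3 with N^3 v_3 = 0 but N^2 v_3 ≠ 0; then v_{j-1} := N · v_j for j = 3, …, 2.

Pick v_3 = (0, 0, 1, 0, 0)ᵀ.
Then v_2 = N · v_3 = (-1, 1, 0, -6, 0)ᵀ.
Then v_1 = N · v_2 = (1, 0, 0, 1, 0)ᵀ.

Sanity check: (A − (-4)·I) v_1 = (0, 0, 0, 0, 0)ᵀ = 0. ✓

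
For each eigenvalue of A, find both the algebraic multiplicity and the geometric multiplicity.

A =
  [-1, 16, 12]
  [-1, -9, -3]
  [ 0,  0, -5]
λ = -5: alg = 3, geom = 2

Step 1 — factor the characteristic polynomial to read off the algebraic multiplicities:
  χ_A(x) = (x + 5)^3

Step 2 — compute geometric multiplicities via the rank-nullity identity g(λ) = n − rank(A − λI):
  rank(A − (-5)·I) = 1, so dim ker(A − (-5)·I) = n − 1 = 2

Summary:
  λ = -5: algebraic multiplicity = 3, geometric multiplicity = 2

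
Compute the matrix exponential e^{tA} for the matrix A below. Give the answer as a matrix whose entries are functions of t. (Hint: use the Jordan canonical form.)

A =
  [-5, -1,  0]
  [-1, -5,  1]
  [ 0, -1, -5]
e^{tA} =
  [t^2*exp(-5*t)/2 + exp(-5*t), -t*exp(-5*t), -t^2*exp(-5*t)/2]
  [-t*exp(-5*t), exp(-5*t), t*exp(-5*t)]
  [t^2*exp(-5*t)/2, -t*exp(-5*t), -t^2*exp(-5*t)/2 + exp(-5*t)]

Strategy: write A = P · J · P⁻¹ where J is a Jordan canonical form, so e^{tA} = P · e^{tJ} · P⁻¹, and e^{tJ} can be computed block-by-block.

A has Jordan form
J =
  [-5,  1,  0]
  [ 0, -5,  1]
  [ 0,  0, -5]
(up to reordering of blocks).

Per-block formulas:
  For a 3×3 Jordan block J_3(-5): exp(t · J_3(-5)) = e^(-5t)·(I + t·N + (t^2/2)·N^2), where N is the 3×3 nilpotent shift.

After assembling e^{tJ} and conjugating by P, we get:

e^{tA} =
  [t^2*exp(-5*t)/2 + exp(-5*t), -t*exp(-5*t), -t^2*exp(-5*t)/2]
  [-t*exp(-5*t), exp(-5*t), t*exp(-5*t)]
  [t^2*exp(-5*t)/2, -t*exp(-5*t), -t^2*exp(-5*t)/2 + exp(-5*t)]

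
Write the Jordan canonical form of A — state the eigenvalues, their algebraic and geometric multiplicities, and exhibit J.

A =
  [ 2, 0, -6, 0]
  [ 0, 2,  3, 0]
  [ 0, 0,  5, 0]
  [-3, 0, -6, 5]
J_1(2) ⊕ J_1(2) ⊕ J_1(5) ⊕ J_1(5)

The characteristic polynomial is
  det(x·I − A) = x^4 - 14*x^3 + 69*x^2 - 140*x + 100 = (x - 5)^2*(x - 2)^2

Eigenvalues and multiplicities (the geometric multiplicity of λ is n − rank(A − λI), which equals the number of Jordan blocks for λ):
  λ = 2: algebraic multiplicity = 2, geometric multiplicity = 2
  λ = 5: algebraic multiplicity = 2, geometric multiplicity = 2

Determining the block sizes for each eigenvalue:
  λ = 2: gm = am = 2, so every block has size 1 → block sizes [1, 1]
  λ = 5: gm = am = 2, so every block has size 1 → block sizes [1, 1]

Assembling the blocks gives a Jordan form
J =
  [2, 0, 0, 0]
  [0, 2, 0, 0]
  [0, 0, 5, 0]
  [0, 0, 0, 5]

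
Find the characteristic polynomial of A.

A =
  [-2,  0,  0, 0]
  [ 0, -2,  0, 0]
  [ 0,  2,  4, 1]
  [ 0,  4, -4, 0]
x^4 - 8*x^2 + 16

Expanding det(x·I − A) (e.g. by cofactor expansion or by noting that A is similar to its Jordan form J, which has the same characteristic polynomial as A) gives
  χ_A(x) = x^4 - 8*x^2 + 16
which factors as (x - 2)^2*(x + 2)^2. The eigenvalues (with algebraic multiplicities) are λ = -2 with multiplicity 2, λ = 2 with multiplicity 2.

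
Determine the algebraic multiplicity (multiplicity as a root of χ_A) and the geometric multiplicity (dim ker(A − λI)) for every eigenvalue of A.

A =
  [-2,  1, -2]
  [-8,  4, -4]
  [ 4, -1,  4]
λ = 2: alg = 3, geom = 2

Step 1 — factor the characteristic polynomial to read off the algebraic multiplicities:
  χ_A(x) = (x - 2)^3

Step 2 — compute geometric multiplicities via the rank-nullity identity g(λ) = n − rank(A − λI):
  rank(A − (2)·I) = 1, so dim ker(A − (2)·I) = n − 1 = 2

Summary:
  λ = 2: algebraic multiplicity = 3, geometric multiplicity = 2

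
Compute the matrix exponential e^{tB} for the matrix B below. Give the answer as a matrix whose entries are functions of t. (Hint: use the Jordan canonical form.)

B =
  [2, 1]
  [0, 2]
e^{tB} =
  [exp(2*t), t*exp(2*t)]
  [0, exp(2*t)]

Strategy: write B = P · J · P⁻¹ where J is a Jordan canonical form, so e^{tB} = P · e^{tJ} · P⁻¹, and e^{tJ} can be computed block-by-block.

B has Jordan form
J =
  [2, 1]
  [0, 2]
(up to reordering of blocks).

Per-block formulas:
  For a 2×2 Jordan block J_2(2): exp(t · J_2(2)) = e^(2t)·(I + t·N), where N is the 2×2 nilpotent shift.

After assembling e^{tJ} and conjugating by P, we get:

e^{tB} =
  [exp(2*t), t*exp(2*t)]
  [0, exp(2*t)]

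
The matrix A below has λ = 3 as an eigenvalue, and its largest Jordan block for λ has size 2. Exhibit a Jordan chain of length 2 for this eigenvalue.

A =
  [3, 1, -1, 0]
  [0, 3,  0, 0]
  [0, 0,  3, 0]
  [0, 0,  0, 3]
A Jordan chain for λ = 3 of length 2:
v_1 = (1, 0, 0, 0)ᵀ
v_2 = (0, 1, 0, 0)ᵀ

Let N = A − (3)·I. We want v_2 with N^2 v_2 = 0 but N^1 v_2 ≠ 0; then v_{j-1} := N · v_j for j = 2, …, 2.

Pick v_2 = (0, 1, 0, 0)ᵀ.
Then v_1 = N · v_2 = (1, 0, 0, 0)ᵀ.

Sanity check: (A − (3)·I) v_1 = (0, 0, 0, 0)ᵀ = 0. ✓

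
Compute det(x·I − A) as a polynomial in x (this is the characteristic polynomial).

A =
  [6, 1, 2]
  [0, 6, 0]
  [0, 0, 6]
x^3 - 18*x^2 + 108*x - 216

Expanding det(x·I − A) (e.g. by cofactor expansion or by noting that A is similar to its Jordan form J, which has the same characteristic polynomial as A) gives
  χ_A(x) = x^3 - 18*x^2 + 108*x - 216
which factors as (x - 6)^3. The eigenvalues (with algebraic multiplicities) are λ = 6 with multiplicity 3.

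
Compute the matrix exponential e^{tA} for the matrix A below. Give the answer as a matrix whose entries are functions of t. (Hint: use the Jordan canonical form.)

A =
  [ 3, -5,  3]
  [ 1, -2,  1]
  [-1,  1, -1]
e^{tA} =
  [t^2/2 + 3*t + 1, -t^2 - 5*t, t^2/2 + 3*t]
  [t, 1 - 2*t, t]
  [-t^2/2 - t, t^2 + t, -t^2/2 - t + 1]

Strategy: write A = P · J · P⁻¹ where J is a Jordan canonical form, so e^{tA} = P · e^{tJ} · P⁻¹, and e^{tJ} can be computed block-by-block.

A has Jordan form
J =
  [0, 1, 0]
  [0, 0, 1]
  [0, 0, 0]
(up to reordering of blocks).

Per-block formulas:
  For a 3×3 Jordan block J_3(0): exp(t · J_3(0)) = e^(0t)·(I + t·N + (t^2/2)·N^2), where N is the 3×3 nilpotent shift.

After assembling e^{tJ} and conjugating by P, we get:

e^{tA} =
  [t^2/2 + 3*t + 1, -t^2 - 5*t, t^2/2 + 3*t]
  [t, 1 - 2*t, t]
  [-t^2/2 - t, t^2 + t, -t^2/2 - t + 1]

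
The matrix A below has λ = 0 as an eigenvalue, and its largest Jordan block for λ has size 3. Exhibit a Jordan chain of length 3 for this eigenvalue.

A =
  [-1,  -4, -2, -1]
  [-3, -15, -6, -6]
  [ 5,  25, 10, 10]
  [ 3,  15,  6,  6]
A Jordan chain for λ = 0 of length 3:
v_1 = (-1, -3, 5, 3)ᵀ
v_2 = (-4, -15, 25, 15)ᵀ
v_3 = (0, 1, 0, 0)ᵀ

Let N = A − (0)·I. We want v_3 with N^3 v_3 = 0 but N^2 v_3 ≠ 0; then v_{j-1} := N · v_j for j = 3, …, 2.

Pick v_3 = (0, 1, 0, 0)ᵀ.
Then v_2 = N · v_3 = (-4, -15, 25, 15)ᵀ.
Then v_1 = N · v_2 = (-1, -3, 5, 3)ᵀ.

Sanity check: (A − (0)·I) v_1 = (0, 0, 0, 0)ᵀ = 0. ✓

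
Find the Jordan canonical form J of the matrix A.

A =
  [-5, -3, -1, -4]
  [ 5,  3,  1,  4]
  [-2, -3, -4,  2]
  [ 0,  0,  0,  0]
J_2(-3) ⊕ J_1(0) ⊕ J_1(0)

The characteristic polynomial is
  det(x·I − A) = x^4 + 6*x^3 + 9*x^2 = x^2*(x + 3)^2

Eigenvalues and multiplicities (the geometric multiplicity of λ is n − rank(A − λI), which equals the number of Jordan blocks for λ):
  λ = -3: algebraic multiplicity = 2, geometric multiplicity = 1
  λ = 0: algebraic multiplicity = 2, geometric multiplicity = 2

Determining the block sizes for each eigenvalue:
  λ = -3: one block (gm = 1), so the single block has size am = 2 → block sizes [2]
  λ = 0: gm = am = 2, so every block has size 1 → block sizes [1, 1]

Assembling the blocks gives a Jordan form
J =
  [-3,  1, 0, 0]
  [ 0, -3, 0, 0]
  [ 0,  0, 0, 0]
  [ 0,  0, 0, 0]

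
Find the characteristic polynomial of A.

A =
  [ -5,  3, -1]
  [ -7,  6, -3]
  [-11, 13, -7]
x^3 + 6*x^2 + 12*x + 8

Expanding det(x·I − A) (e.g. by cofactor expansion or by noting that A is similar to its Jordan form J, which has the same characteristic polynomial as A) gives
  χ_A(x) = x^3 + 6*x^2 + 12*x + 8
which factors as (x + 2)^3. The eigenvalues (with algebraic multiplicities) are λ = -2 with multiplicity 3.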